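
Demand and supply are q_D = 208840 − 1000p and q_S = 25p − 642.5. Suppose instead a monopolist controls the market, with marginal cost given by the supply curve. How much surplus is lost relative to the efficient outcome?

231.88

In inverse form: demand p = 208.84 − 0.001q, supply p = 25.7 + 0.04q.
Competitive equilibrium: 208.84 − 0.001q = 25.7 + 0.04q → q* = 4466.8293, p* = 204.3732.
Marginal revenue: MR = 208.84 − 0.002q. Set MR = MC: 208.84 − 0.002q = 25.7 + 0.04q → q_m = 4360.4762.
Price p_m = 208.84 − 0.001·4360.4762 = 204.4795; MC(q_m) = 25.7 + 0.04·4360.4762 = 200.119.
Competitive q* = 4466.8293, so Δq = 106.3531; wedge = 204.4795 − 200.119 = 4.3605.
The triangle = ½ × 106.3531 × 4.3605 = 231.88.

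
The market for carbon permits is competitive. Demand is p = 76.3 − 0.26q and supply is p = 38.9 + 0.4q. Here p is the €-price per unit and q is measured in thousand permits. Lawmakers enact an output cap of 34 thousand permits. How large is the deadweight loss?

€169.55 thousand

Competitive equilibrium: 76.3 − 0.26q = 38.9 + 0.4q → q* = 56.6667, p* = 61.5667.
At q = 34: demand price = 76.3 − 0.26·34 = 67.46; supply price = 38.9 + 0.4·34 = 52.5.
Δq = 56.6667 − 34 = 22.6667; wedge = 67.46 − 52.5 = 14.96.
Deadweight loss = ½ × 22.6667 × 14.96 = €169.55 thousand.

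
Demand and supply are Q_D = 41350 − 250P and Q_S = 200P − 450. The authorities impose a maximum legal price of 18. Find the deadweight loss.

1009502.22

In inverse form: demand P = 165.4 − 0.004Q, supply P = 2.25 + 0.005Q.
Competitive equilibrium: 165.4 − 0.004Q = 2.25 + 0.005Q → Q* = 18127.7778, P* = 92.8889.
At the ceiling P = 18, quantity supplied = (18 − 2.25)/0.005 = 3150.
Willingness to pay at Q' = 3150: 165.4 − 0.004·3150 = 152.8.
ΔQ = 18127.7778 − 3150 = 14977.7778; wedge = 152.8 − 18 = 134.8.
Welfare loss = ½ × 14977.7778 × 134.8 = 1009502.22.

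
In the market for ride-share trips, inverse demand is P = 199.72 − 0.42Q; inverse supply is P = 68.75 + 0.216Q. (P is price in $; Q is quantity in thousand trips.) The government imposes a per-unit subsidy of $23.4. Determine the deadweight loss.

$430.47 thousand

Competitive equilibrium: 199.72 − 0.42Q = 68.75 + 0.216Q → Q* = 205.9277, P* = 113.2304.
The subsidy lowers effective supply by 23.4: P = 45.35 + 0.216Q.
New quantity: 199.72 − 0.42Q = 45.35 + 0.216Q → Q' = 242.7201.
Overproduction ΔQ = 242.7201 − 205.9277 = 36.7924; wedge = subsidy = 23.4.
The triangle = ½ × 36.7924 × 23.4 = $430.47 thousand.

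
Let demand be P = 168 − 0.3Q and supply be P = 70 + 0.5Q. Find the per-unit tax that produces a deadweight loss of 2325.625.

Competitive equilibrium: 168 − 0.3Q = 70 + 0.5Q → Q* = 122.5, P* = 131.25.
A tax t gives ΔQ = t/0.8 and wedge t, so DWL = t²/1.6.
t²/1.6 = 2325.625 → t² = 3721 → t = 61.

61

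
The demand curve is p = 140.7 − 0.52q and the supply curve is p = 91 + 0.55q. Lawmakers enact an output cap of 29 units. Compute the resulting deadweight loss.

162.88

Competitive equilibrium: 140.7 − 0.52q = 91 + 0.55q → q* = 46.4486, p* = 116.5467.
At q = 29: demand price = 140.7 − 0.52·29 = 125.62; supply price = 91 + 0.55·29 = 106.95.
Δq = 46.4486 − 29 = 17.4486; wedge = 125.62 − 106.95 = 18.67.
Deadweight loss = ½ × 17.4486 × 18.67 = 162.88.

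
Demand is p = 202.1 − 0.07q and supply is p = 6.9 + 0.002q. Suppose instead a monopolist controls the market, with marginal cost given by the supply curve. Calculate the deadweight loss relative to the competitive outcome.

64300.82

Competitive equilibrium: 202.1 − 0.07q = 6.9 + 0.002q → q* = 2711.11111, p* = 12.32222.
Marginal revenue: MR = 202.1 − 0.14q. Set MR = MC: 202.1 − 0.14q = 6.9 + 0.002q → q_m = 1374.64789.
Price p_m = 202.1 − 0.07·1374.64789 = 105.87465; MC(q_m) = 6.9 + 0.002·1374.64789 = 9.6493.
Competitive q* = 2711.11111, so Δq = 1336.46322; wedge = 105.87465 − 9.6493 = 96.22535.
DWL = ½ × 1336.46322 × 96.22535 = 64300.82.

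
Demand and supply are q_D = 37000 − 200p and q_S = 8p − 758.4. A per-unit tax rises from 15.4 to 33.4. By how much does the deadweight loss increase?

3378.46

In inverse form: demand p = 185 − 0.005q, supply p = 94.8 + 0.125q.
Competitive equilibrium: 185 − 0.005q = 94.8 + 0.125q → q* = 693.8462, p* = 181.5308.
For a per-unit tax t: Δq = t/0.13, so DWL = ½·t·(t/0.13) = t²/0.26.
At t = 15.4: DWL = 912.154. At t = 33.4: DWL = 4290.615.
Increase = 4290.615 − 912.154 = 3378.46.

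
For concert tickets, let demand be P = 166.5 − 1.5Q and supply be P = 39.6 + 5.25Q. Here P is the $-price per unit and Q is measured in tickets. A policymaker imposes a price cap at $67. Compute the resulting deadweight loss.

Competitive equilibrium: 166.5 − 1.5Q = 39.6 + 5.25Q → Q* = 18.8, P* = 138.3.
At the ceiling P = 67, quantity supplied = (67 − 39.6)/5.25 = 5.21905.
Willingness to pay at Q' = 5.21905: 166.5 − 1.5·5.21905 = 158.67143.
ΔQ = 18.8 − 5.21905 = 13.58095; wedge = 158.67143 − 67 = 91.67143.
DWL = ½ × 13.58095 × 91.67143 = $622.49.

$622.49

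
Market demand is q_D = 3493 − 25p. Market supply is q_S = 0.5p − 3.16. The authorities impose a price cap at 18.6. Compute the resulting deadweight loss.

In inverse form: demand p = 139.72 − 0.04q, supply p = 6.32 + 2q.
Competitive equilibrium: 139.72 − 0.04q = 6.32 + 2q → q* = 65.39216, p* = 137.10431.
At the ceiling p = 18.6, quantity supplied = (18.6 − 6.32)/2 = 6.14.
Willingness to pay at q' = 6.14: 139.72 − 0.04·6.14 = 139.4744.
Δq = 65.39216 − 6.14 = 59.25216; wedge = 139.4744 − 18.6 = 120.8744.
Deadweight loss = ½ × 59.25216 × 120.8744 = 3581.03.

3581.03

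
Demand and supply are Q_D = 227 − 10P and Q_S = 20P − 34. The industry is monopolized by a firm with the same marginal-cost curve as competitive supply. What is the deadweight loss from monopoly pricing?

235.20

In inverse form: demand P = 22.7 − 0.1Q, supply P = 1.7 + 0.05Q.
Competitive equilibrium: 22.7 − 0.1Q = 1.7 + 0.05Q → Q* = 140, P* = 8.7.
Marginal revenue: MR = 22.7 − 0.2Q. Set MR = MC: 22.7 − 0.2Q = 1.7 + 0.05Q → Q_m = 84.
Price P_m = 22.7 − 0.1·84 = 14.3; MC(Q_m) = 1.7 + 0.05·84 = 5.9.
Competitive Q* = 140, so ΔQ = 56; wedge = 14.3 − 5.9 = 8.4.
The triangle = ½ × 56 × 8.4 = 235.20.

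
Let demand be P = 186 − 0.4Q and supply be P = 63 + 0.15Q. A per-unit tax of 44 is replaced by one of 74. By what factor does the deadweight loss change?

Competitive equilibrium: 186 − 0.4Q = 63 + 0.15Q → Q* = 223.6364, P* = 96.5455.
For a per-unit tax t: ΔQ = t/0.55, so DWL = ½·t·(t/0.55) = t²/1.1.
At t = 44: DWL = 1760. At t = 74: DWL = 4978.182.
Ratio = (74/44)² = 2.829.

2.829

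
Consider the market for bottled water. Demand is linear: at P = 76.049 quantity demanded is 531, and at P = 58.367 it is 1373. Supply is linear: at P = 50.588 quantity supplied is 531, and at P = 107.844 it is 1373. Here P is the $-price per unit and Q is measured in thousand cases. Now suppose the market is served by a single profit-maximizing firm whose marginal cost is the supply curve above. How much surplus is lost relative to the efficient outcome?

$1082.78 thousand

Demand slope = (58.367 − 76.049)/(1373 − 531) = −0.021, so P = 87.2 − 0.021Q.
Supply slope = (107.844 − 50.588)/(1373 − 531) = 0.068, so P = 14.48 + 0.068Q.
Competitive equilibrium: 87.2 − 0.021Q = 14.48 + 0.068Q → Q* = 817.0787, P* = 70.0413.
Marginal revenue: MR = 87.2 − 0.042Q. Set MR = MC: 87.2 − 0.042Q = 14.48 + 0.068Q → Q_m = 661.0909.
Price P_m = 87.2 − 0.021·661.0909 = 73.3171; MC(Q_m) = 14.48 + 0.068·661.0909 = 59.4342.
Competitive Q* = 817.0787, so ΔQ = 155.9878; wedge = 73.3171 − 59.4342 = 13.8829.
The triangle = ½ × 155.9878 × 13.8829 = $1082.78 thousand.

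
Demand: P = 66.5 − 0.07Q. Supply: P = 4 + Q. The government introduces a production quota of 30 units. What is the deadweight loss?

431.85

Competitive equilibrium: 66.5 − 0.07Q = 4 + Q → Q* = 58.4112, P* = 62.4112.
At Q = 30: demand price = 66.5 − 0.07·30 = 64.4; supply price = 4 + 1·30 = 34.
ΔQ = 58.4112 − 30 = 28.4112; wedge = 64.4 − 34 = 30.4.
Deadweight loss = ½ × 28.4112 × 30.4 = 431.85.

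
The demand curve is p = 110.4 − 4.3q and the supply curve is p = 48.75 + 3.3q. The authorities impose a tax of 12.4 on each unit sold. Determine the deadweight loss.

Competitive equilibrium: 110.4 − 4.3q = 48.75 + 3.3q → q* = 8.1118, p* = 75.5191.
With the tax, the buyer price exceeds the seller price by 12.4: (110.4 − 4.3q) − (48.75 + 3.3q) = 12.4 → q' = 6.4803.
Δq = 8.1118 − 6.4803 = 1.6315; the wedge equals the tax, 12.4.
Deadweight loss = ½ × 1.6315 × 12.4 = 10.12.

10.12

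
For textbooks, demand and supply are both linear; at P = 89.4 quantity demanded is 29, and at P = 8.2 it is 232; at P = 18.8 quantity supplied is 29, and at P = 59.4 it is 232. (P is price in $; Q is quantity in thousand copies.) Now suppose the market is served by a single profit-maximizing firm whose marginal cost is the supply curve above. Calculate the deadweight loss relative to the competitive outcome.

Demand slope = (8.2 − 89.4)/(232 − 29) = −0.4, so P = 101 − 0.4Q.
Supply slope = (59.4 − 18.8)/(232 − 29) = 0.2, so P = 13 + 0.2Q.
Competitive equilibrium: 101 − 0.4Q = 13 + 0.2Q → Q* = 146.6667, P* = 42.3333.
Marginal revenue: MR = 101 − 0.8Q. Set MR = MC: 101 − 0.8Q = 13 + 0.2Q → Q_m = 88.
Price P_m = 101 − 0.4·88 = 65.8; MC(Q_m) = 13 + 0.2·88 = 30.6.
Competitive Q* = 146.6667, so ΔQ = 58.6667; wedge = 65.8 − 30.6 = 35.2.
Deadweight loss = ½ × 58.6667 × 35.2 = $1032.53 thousand.

$1032.53 thousand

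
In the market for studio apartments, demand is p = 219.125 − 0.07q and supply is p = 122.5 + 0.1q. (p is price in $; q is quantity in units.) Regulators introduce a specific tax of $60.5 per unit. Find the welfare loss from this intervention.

Competitive equilibrium: 219.125 − 0.07q = 122.5 + 0.1q → q* = 568.3824, p* = 179.3382.
With the tax, the buyer price exceeds the seller price by 60.5: (219.125 − 0.07q) − (122.5 + 0.1q) = 60.5 → q' = 212.5.
Δq = 568.3824 − 212.5 = 355.8824; the wedge equals the tax, 60.5.
DWL = ½ × 355.8824 × 60.5 = $10765.44.

$10765.44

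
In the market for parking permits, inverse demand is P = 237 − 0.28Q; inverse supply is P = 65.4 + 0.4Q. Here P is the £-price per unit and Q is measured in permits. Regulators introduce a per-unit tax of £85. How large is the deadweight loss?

Competitive equilibrium: 237 − 0.28Q = 65.4 + 0.4Q → Q* = 252.3529, P* = 166.3412.
With the tax, the buyer price exceeds the seller price by 85: (237 − 0.28Q) − (65.4 + 0.4Q) = 85 → Q' = 127.3529.
ΔQ = 252.3529 − 127.3529 = 125; the wedge equals the tax, 85.
Welfare loss = ½ × 125 × 85 = £5312.50.

£5312.50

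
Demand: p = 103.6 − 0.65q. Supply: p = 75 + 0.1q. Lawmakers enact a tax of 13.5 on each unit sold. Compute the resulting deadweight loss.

121.50

Competitive equilibrium: 103.6 − 0.65q = 75 + 0.1q → q* = 38.1333, p* = 78.8133.
With the tax, the buyer price exceeds the seller price by 13.5: (103.6 − 0.65q) − (75 + 0.1q) = 13.5 → q' = 20.1333.
Δq = 38.1333 − 20.1333 = 18; the wedge equals the tax, 13.5.
Deadweight loss = ½ × 18 × 13.5 = 121.50.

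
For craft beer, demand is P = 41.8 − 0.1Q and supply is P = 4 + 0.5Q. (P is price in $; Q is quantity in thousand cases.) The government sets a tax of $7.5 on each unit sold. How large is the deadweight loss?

Competitive equilibrium: 41.8 − 0.1Q = 4 + 0.5Q → Q* = 63, P* = 35.5.
With the tax, the buyer price exceeds the seller price by 7.5: (41.8 − 0.1Q) − (4 + 0.5Q) = 7.5 → Q' = 50.5.
ΔQ = 63 − 50.5 = 12.5; the wedge equals the tax, 7.5.
Deadweight loss = ½ × 12.5 × 7.5 = $46.875 thousand.

$46.875 thousand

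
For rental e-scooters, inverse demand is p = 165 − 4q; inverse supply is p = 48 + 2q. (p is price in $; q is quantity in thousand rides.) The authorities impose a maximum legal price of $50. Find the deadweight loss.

Competitive equilibrium: 165 − 4q = 48 + 2q → q* = 19.5, p* = 87.
At the ceiling p = 50, quantity supplied = (50 − 48)/2 = 1.
Willingness to pay at q' = 1: 165 − 4·1 = 161.
Δq = 19.5 − 1 = 18.5; wedge = 161 − 50 = 111.
Deadweight loss = ½ × 18.5 × 111 = $1026.75 thousand.

$1026.75 thousand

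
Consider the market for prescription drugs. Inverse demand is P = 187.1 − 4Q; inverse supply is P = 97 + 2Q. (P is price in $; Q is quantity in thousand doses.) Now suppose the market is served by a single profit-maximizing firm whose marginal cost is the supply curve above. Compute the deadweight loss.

$108.24 thousand

Competitive equilibrium: 187.1 − 4Q = 97 + 2Q → Q* = 15.0167, P* = 127.0333.
Marginal revenue: MR = 187.1 − 8Q. Set MR = MC: 187.1 − 8Q = 97 + 2Q → Q_m = 9.01.
Price P_m = 187.1 − 4·9.01 = 151.06; MC(Q_m) = 97 + 2·9.01 = 115.02.
Competitive Q* = 15.0167, so ΔQ = 6.0067; wedge = 151.06 − 115.02 = 36.04.
Deadweight loss = ½ × 6.0067 × 36.04 = $108.24 thousand.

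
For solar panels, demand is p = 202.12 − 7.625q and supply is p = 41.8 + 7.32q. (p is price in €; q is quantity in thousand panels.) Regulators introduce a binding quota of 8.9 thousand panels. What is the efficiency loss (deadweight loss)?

€24.95 thousand

Competitive equilibrium: 202.12 − 7.625q = 41.8 + 7.32q → q* = 10.7273, p* = 120.3241.
At q = 8.9: demand price = 202.12 − 7.625·8.9 = 134.2575; supply price = 41.8 + 7.32·8.9 = 106.948.
Δq = 10.7273 − 8.9 = 1.8273; wedge = 134.2575 − 106.948 = 27.3095.
The triangle = ½ × 1.8273 × 27.3095 = €24.95 thousand.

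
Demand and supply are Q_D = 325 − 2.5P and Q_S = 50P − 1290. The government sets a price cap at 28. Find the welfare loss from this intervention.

4004.76

In inverse form: demand P = 130 − 0.4Q, supply P = 25.8 + 0.02Q.
Competitive equilibrium: 130 − 0.4Q = 25.8 + 0.02Q → Q* = 248.0952, P* = 30.7619.
At the ceiling P = 28, quantity supplied = (28 − 25.8)/0.02 = 110.
Willingness to pay at Q' = 110: 130 − 0.4·110 = 86.
ΔQ = 248.0952 − 110 = 138.0952; wedge = 86 − 28 = 58.
DWL = ½ × 138.0952 × 58 = 4004.76.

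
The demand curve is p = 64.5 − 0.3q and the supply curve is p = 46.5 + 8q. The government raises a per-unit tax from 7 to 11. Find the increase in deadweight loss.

4.34

Competitive equilibrium: 64.5 − 0.3q = 46.5 + 8q → q* = 2.1687, p* = 63.8494.
For a per-unit tax t: Δq = t/8.3, so DWL = ½·t·(t/8.3) = t²/16.6.
At t = 7: DWL = 2.952. At t = 11: DWL = 7.289.
Increase = 7.289 − 2.952 = 4.34.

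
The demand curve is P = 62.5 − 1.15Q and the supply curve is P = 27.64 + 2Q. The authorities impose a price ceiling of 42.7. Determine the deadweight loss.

19.70

Competitive equilibrium: 62.5 − 1.15Q = 27.64 + 2Q → Q* = 11.0667, P* = 49.7733.
At the ceiling P = 42.7, quantity supplied = (42.7 − 27.64)/2 = 7.53.
Willingness to pay at Q' = 7.53: 62.5 − 1.15·7.53 = 53.8405.
ΔQ = 11.0667 − 7.53 = 3.5367; wedge = 53.8405 − 42.7 = 11.1405.
Welfare loss = ½ × 3.5367 × 11.1405 = 19.70.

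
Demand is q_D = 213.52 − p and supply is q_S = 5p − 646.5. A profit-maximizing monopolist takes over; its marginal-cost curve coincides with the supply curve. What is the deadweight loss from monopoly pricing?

610.62

In inverse form: demand p = 213.52 − q, supply p = 129.3 + 0.2q.
Competitive equilibrium: 213.52 − q = 129.3 + 0.2q → q* = 70.1833, p* = 143.3367.
Marginal revenue: MR = 213.52 − 2q. Set MR = MC: 213.52 − 2q = 129.3 + 0.2q → q_m = 38.2818.
Price p_m = 213.52 − 1·38.2818 = 175.2382; MC(q_m) = 129.3 + 0.2·38.2818 = 136.9564.
Competitive q* = 70.1833, so Δq = 31.9015; wedge = 175.2382 − 136.9564 = 38.2818.
DWL = ½ × 31.9015 × 38.2818 = 610.62.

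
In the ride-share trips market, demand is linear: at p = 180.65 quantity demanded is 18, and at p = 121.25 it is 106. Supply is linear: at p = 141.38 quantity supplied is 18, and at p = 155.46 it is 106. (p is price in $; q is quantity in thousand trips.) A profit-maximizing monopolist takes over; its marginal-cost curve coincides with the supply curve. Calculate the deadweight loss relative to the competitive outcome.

$352.81 thousand

Demand slope = (121.25 − 180.65)/(106 − 18) = −0.675, so p = 192.8 − 0.675q.
Supply slope = (155.46 − 141.38)/(106 − 18) = 0.16, so p = 138.5 + 0.16q.
Competitive equilibrium: 192.8 − 0.675q = 138.5 + 0.16q → q* = 65.0299, p* = 148.9048.
Marginal revenue: MR = 192.8 − 1.35q. Set MR = MC: 192.8 − 1.35q = 138.5 + 0.16q → q_m = 35.9603.
Price p_m = 192.8 − 0.675·35.9603 = 168.5268; MC(q_m) = 138.5 + 0.16·35.9603 = 144.2536.
Competitive q* = 65.0299, so Δq = 29.0696; wedge = 168.5268 − 144.2536 = 24.2732.
The triangle = ½ × 29.0696 × 24.2732 = $352.81 thousand.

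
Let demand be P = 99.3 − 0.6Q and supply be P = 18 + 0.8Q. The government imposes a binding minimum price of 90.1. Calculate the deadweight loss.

Competitive equilibrium: 99.3 − 0.6Q = 18 + 0.8Q → Q* = 58.0714, P* = 64.4571.
At the floor P = 90.1, quantity demanded = (99.3 − 90.1)/0.6 = 15.3333.
Sellers' marginal cost at Q' = 15.3333: 18 + 0.8·15.3333 = 30.2666.
ΔQ = 58.0714 − 15.3333 = 42.7381; wedge = 90.1 − 30.2666 = 59.8334.
The triangle = ½ × 42.7381 × 59.8334 = 1278.58.

1278.58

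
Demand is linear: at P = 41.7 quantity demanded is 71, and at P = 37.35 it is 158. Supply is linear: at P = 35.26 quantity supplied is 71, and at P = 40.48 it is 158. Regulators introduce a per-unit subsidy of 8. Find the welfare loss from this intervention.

Demand slope = (37.35 − 41.7)/(158 − 71) = −0.05, so P = 45.25 − 0.05Q.
Supply slope = (40.48 − 35.26)/(158 − 71) = 0.06, so P = 31 + 0.06Q.
Competitive equilibrium: 45.25 − 0.05Q = 31 + 0.06Q → Q* = 129.5455, P* = 38.7727.
The subsidy lowers effective supply by 8: P = 23 + 0.06Q.
New quantity: 45.25 − 0.05Q = 23 + 0.06Q → Q' = 202.2727.
Overproduction ΔQ = 202.2727 − 129.5455 = 72.7272; wedge = subsidy = 8.
DWL = ½ × 72.7272 × 8 = 290.91.

290.91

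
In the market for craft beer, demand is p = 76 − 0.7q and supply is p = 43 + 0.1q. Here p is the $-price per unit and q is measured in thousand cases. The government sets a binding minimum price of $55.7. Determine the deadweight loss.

$60.025 thousand

Competitive equilibrium: 76 − 0.7q = 43 + 0.1q → q* = 41.25, p* = 47.125.
At the floor p = 55.7, quantity demanded = (76 − 55.7)/0.7 = 29.
Sellers' marginal cost at q' = 29: 43 + 0.1·29 = 45.9.
Δq = 41.25 − 29 = 12.25; wedge = 55.7 − 45.9 = 9.8.
Deadweight loss = ½ × 12.25 × 9.8 = $60.025 thousand.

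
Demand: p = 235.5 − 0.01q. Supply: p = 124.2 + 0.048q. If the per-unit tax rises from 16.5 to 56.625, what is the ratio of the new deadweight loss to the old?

Competitive equilibrium: 235.5 − 0.01q = 124.2 + 0.048q → q* = 1918.9655, p* = 216.3103.
For a per-unit tax t: Δq = t/0.058, so DWL = ½·t·(t/0.058) = t²/0.116.
At t = 16.5: DWL = 2346.983. At t = 56.625: DWL = 27641.298.
Ratio = (56.625/16.5)² = 11.777.

11.777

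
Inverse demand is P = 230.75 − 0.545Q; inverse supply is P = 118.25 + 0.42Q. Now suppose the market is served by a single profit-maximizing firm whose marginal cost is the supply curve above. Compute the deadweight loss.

Competitive equilibrium: 230.75 − 0.545Q = 118.25 + 0.42Q → Q* = 116.5803, P* = 167.2137.
Marginal revenue: MR = 230.75 − 1.09Q. Set MR = MC: 230.75 − 1.09Q = 118.25 + 0.42Q → Q_m = 74.5033.
Price P_m = 230.75 − 0.545·74.5033 = 190.1457; MC(Q_m) = 118.25 + 0.42·74.5033 = 149.5414.
Competitive Q* = 116.5803, so ΔQ = 42.077; wedge = 190.1457 − 149.5414 = 40.6043.
DWL = ½ × 42.077 × 40.6043 = 854.25.

854.25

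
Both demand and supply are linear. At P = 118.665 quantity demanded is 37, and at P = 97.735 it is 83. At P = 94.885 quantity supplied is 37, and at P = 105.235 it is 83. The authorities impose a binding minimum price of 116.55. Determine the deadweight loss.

312.61

Demand slope = (97.735 − 118.665)/(83 − 37) = −0.455, so P = 135.5 − 0.455Q.
Supply slope = (105.235 − 94.885)/(83 − 37) = 0.225, so P = 86.56 + 0.225Q.
Competitive equilibrium: 135.5 − 0.455Q = 86.56 + 0.225Q → Q* = 71.9706, P* = 102.7534.
At the floor P = 116.55, quantity demanded = (135.5 − 116.55)/0.455 = 41.6484.
Sellers' marginal cost at Q' = 41.6484: 86.56 + 0.225·41.6484 = 95.9309.
ΔQ = 71.9706 − 41.6484 = 30.3222; wedge = 116.55 − 95.9309 = 20.6191.
Deadweight loss = ½ × 30.3222 × 20.6191 = 312.61.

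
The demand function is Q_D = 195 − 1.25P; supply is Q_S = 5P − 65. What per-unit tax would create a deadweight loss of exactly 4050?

90

In inverse form: demand P = 156 − 0.8Q, supply P = 13 + 0.2Q.
Competitive equilibrium: 156 − 0.8Q = 13 + 0.2Q → Q* = 143, P* = 41.6.
A tax t gives ΔQ = t/1 and wedge t, so DWL = t²/2.
t²/2 = 4050 → t² = 8100 → t = 90.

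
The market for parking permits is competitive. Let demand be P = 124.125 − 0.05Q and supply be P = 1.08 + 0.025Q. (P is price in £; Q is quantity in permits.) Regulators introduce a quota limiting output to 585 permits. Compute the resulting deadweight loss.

£41785.926

Competitive equilibrium: 124.125 − 0.05Q = 1.08 + 0.025Q → Q* = 1640.6, P* = 42.095.
At Q = 585: demand price = 124.125 − 0.05·585 = 94.875; supply price = 1.08 + 0.025·585 = 15.705.
ΔQ = 1640.6 − 585 = 1055.6; wedge = 94.875 − 15.705 = 79.17.
Welfare loss = ½ × 1055.6 × 79.17 = £41785.926.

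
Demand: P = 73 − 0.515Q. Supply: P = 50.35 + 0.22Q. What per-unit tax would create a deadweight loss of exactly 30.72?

Competitive equilibrium: 73 − 0.515Q = 50.35 + 0.22Q → Q* = 30.8163, P* = 57.1296.
A tax t gives ΔQ = t/0.735 and wedge t, so DWL = t²/1.47.
t²/1.47 = 30.72 → t² = 45.1584 → t = 6.72.

6.72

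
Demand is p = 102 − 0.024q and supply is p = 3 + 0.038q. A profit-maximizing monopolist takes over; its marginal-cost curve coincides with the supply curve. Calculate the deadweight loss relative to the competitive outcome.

6155.66

Competitive equilibrium: 102 − 0.024q = 3 + 0.038q → q* = 1596.774194, p* = 63.677419.
Marginal revenue: MR = 102 − 0.048q. Set MR = MC: 102 − 0.048q = 3 + 0.038q → q_m = 1151.162791.
Price p_m = 102 − 0.024·1151.162791 = 74.372093; MC(q_m) = 3 + 0.038·1151.162791 = 46.744186.
Competitive q* = 1596.774194, so Δq = 445.611403; wedge = 74.372093 − 46.744186 = 27.627907.
Deadweight loss = ½ × 445.611403 × 27.627907 = 6155.66.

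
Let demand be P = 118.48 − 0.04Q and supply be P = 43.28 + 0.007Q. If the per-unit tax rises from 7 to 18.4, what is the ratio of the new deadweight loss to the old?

Competitive equilibrium: 118.48 − 0.04Q = 43.28 + 0.007Q → Q* = 1600, P* = 54.48.
For a per-unit tax t: ΔQ = t/0.047, so DWL = ½·t·(t/0.047) = t²/0.094.
At t = 7: DWL = 521.277. At t = 18.4: DWL = 3601.702.
Ratio = (18.4/7)² = 6.909.

6.909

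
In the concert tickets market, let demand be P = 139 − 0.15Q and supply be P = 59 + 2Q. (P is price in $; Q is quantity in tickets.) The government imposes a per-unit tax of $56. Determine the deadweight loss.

Competitive equilibrium: 139 − 0.15Q = 59 + 2Q → Q* = 37.2093, P* = 133.4186.
With the tax, the buyer price exceeds the seller price by 56: (139 − 0.15Q) − (59 + 2Q) = 56 → Q' = 11.1628.
ΔQ = 37.2093 − 11.1628 = 26.0465; the wedge equals the tax, 56.
Deadweight loss = ½ × 26.0465 × 56 = $729.30.

$729.30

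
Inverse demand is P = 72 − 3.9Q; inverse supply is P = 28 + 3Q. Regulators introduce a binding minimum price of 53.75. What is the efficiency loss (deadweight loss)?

9.94

Competitive equilibrium: 72 − 3.9Q = 28 + 3Q → Q* = 6.3768, P* = 47.1304.
At the floor P = 53.75, quantity demanded = (72 − 53.75)/3.9 = 4.6795.
Sellers' marginal cost at Q' = 4.6795: 28 + 3·4.6795 = 42.0385.
ΔQ = 6.3768 − 4.6795 = 1.6973; wedge = 53.75 − 42.0385 = 11.7115.
The triangle = ½ × 1.6973 × 11.7115 = 9.94.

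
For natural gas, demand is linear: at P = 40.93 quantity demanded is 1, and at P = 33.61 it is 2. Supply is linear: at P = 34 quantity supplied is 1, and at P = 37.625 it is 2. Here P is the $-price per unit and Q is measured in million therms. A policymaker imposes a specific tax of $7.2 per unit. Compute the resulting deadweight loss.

Demand slope = (33.61 − 40.93)/(2 − 1) = −7.32, so P = 48.25 − 7.32Q.
Supply slope = (37.625 − 34)/(2 − 1) = 3.625, so P = 30.375 + 3.625Q.
Competitive equilibrium: 48.25 − 7.32Q = 30.375 + 3.625Q → Q* = 1.6332, P* = 36.2952.
With the tax, the buyer price exceeds the seller price by 7.2: (48.25 − 7.32Q) − (30.375 + 3.625Q) = 7.2 → Q' = 0.9753.
ΔQ = 1.6332 − 0.9753 = 0.6579; the wedge equals the tax, 7.2.
DWL = ½ × 0.6579 × 7.2 = $2.37 million.

$2.37 million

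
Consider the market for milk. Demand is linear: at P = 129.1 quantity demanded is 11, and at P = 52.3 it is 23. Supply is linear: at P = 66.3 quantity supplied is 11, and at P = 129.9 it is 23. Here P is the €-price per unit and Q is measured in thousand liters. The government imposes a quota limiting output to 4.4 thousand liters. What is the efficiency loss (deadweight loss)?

Demand slope = (52.3 − 129.1)/(23 − 11) = −6.4, so P = 199.5 − 6.4Q.
Supply slope = (129.9 − 66.3)/(23 − 11) = 5.3, so P = 8 + 5.3Q.
Competitive equilibrium: 199.5 − 6.4Q = 8 + 5.3Q → Q* = 16.36752, P* = 94.74786.
At Q = 4.4: demand price = 199.5 − 6.4·4.4 = 171.34; supply price = 8 + 5.3·4.4 = 31.32.
ΔQ = 16.36752 − 4.4 = 11.96752; wedge = 171.34 − 31.32 = 140.02.
Welfare loss = ½ × 11.96752 × 140.02 = €837.85 thousand.

€837.85 thousand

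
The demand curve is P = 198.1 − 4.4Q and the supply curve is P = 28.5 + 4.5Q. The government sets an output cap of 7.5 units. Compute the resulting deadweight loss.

594.28

Competitive equilibrium: 198.1 − 4.4Q = 28.5 + 4.5Q → Q* = 19.0562, P* = 114.2528.
At Q = 7.5: demand price = 198.1 − 4.4·7.5 = 165.1; supply price = 28.5 + 4.5·7.5 = 62.25.
ΔQ = 19.0562 − 7.5 = 11.5562; wedge = 165.1 − 62.25 = 102.85.
The triangle = ½ × 11.5562 × 102.85 = 594.28.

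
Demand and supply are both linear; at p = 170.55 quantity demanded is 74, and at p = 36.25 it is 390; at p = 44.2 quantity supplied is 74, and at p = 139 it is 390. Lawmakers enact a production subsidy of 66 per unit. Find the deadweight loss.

3004.14

Demand slope = (36.25 − 170.55)/(390 − 74) = −0.425, so p = 202 − 0.425q.
Supply slope = (139 − 44.2)/(390 − 74) = 0.3, so p = 22 + 0.3q.
Competitive equilibrium: 202 − 0.425q = 22 + 0.3q → q* = 248.2759, p* = 96.4828.
The subsidy lowers effective supply by 66: p = 0.3q − 44.
New quantity: 202 − 0.425q = 0.3q − 44 → q' = 339.3103.
Overproduction Δq = 339.3103 − 248.2759 = 91.0344; wedge = subsidy = 66.
Deadweight loss = ½ × 91.0344 × 66 = 3004.14.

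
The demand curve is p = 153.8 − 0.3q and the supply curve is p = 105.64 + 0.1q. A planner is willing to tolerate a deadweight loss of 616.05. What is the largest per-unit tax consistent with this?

Competitive equilibrium: 153.8 − 0.3q = 105.64 + 0.1q → q* = 120.4, p* = 117.68.
A tax t gives Δq = t/0.4 and wedge t, so DWL = t²/0.8.
t²/0.8 = 616.05 → t² = 492.84 → t = 22.2.

22.2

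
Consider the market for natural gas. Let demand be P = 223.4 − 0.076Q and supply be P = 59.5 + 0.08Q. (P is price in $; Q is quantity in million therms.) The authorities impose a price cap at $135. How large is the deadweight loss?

Competitive equilibrium: 223.4 − 0.076Q = 59.5 + 0.08Q → Q* = 1050.641, P* = 143.5513.
At the ceiling P = 135, quantity supplied = (135 − 59.5)/0.08 = 943.75.
Willingness to pay at Q' = 943.75: 223.4 − 0.076·943.75 = 151.675.
ΔQ = 1050.641 − 943.75 = 106.891; wedge = 151.675 − 135 = 16.675.
DWL = ½ × 106.891 × 16.675 = $891.20 million.

$891.20 million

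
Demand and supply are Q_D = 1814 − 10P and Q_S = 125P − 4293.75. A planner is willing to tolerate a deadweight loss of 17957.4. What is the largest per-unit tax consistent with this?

In inverse form: demand P = 181.4 − 0.1Q, supply P = 34.35 + 0.008Q.
Competitive equilibrium: 181.4 − 0.1Q = 34.35 + 0.008Q → Q* = 1361.5741, P* = 45.2426.
A tax t gives ΔQ = t/0.108 and wedge t, so DWL = t²/0.216.
t²/0.216 = 17957.4 → t² = 3878.7984 → t = 62.28.

62.28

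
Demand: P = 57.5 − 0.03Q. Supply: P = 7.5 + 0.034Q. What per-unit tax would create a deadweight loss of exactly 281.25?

Competitive equilibrium: 57.5 − 0.03Q = 7.5 + 0.034Q → Q* = 781.25, P* = 34.0625.
A tax t gives ΔQ = t/0.064 and wedge t, so DWL = t²/0.128.
t²/0.128 = 281.25 → t² = 36 → t = 6.

6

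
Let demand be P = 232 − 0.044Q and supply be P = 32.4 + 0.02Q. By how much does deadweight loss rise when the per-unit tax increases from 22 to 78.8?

Competitive equilibrium: 232 − 0.044Q = 32.4 + 0.02Q → Q* = 3118.75, P* = 94.775.
For a per-unit tax t: ΔQ = t/0.064, so DWL = ½·t·(t/0.064) = t²/0.128.
At t = 22: DWL = 3781.25. At t = 78.8: DWL = 48511.25.
Increase = 48511.25 − 3781.25 = 44730.

44730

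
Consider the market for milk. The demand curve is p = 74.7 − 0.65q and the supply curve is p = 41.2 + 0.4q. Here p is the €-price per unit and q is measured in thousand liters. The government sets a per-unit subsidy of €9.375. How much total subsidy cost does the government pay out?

Competitive equilibrium: 74.7 − 0.65q = 41.2 + 0.4q → q* = 31.9048, p* = 53.9619.
The subsidy lowers effective supply by 9.375: p = 31.825 + 0.4q.
New quantity: 74.7 − 0.65q = 31.825 + 0.4q → q' = 40.8333.
Total subsidy cost = 9.375 × 40.8333 = €382.81 thousand.

€382.81 thousand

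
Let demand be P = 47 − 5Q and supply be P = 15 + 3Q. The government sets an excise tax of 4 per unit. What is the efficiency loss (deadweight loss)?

1

Competitive equilibrium: 47 − 5Q = 15 + 3Q → Q* = 4, P* = 27.
With the tax, the buyer price exceeds the seller price by 4: (47 − 5Q) − (15 + 3Q) = 4 → Q' = 3.5.
ΔQ = 4 − 3.5 = 0.5; the wedge equals the tax, 4.
Deadweight loss = ½ × 0.5 × 4 = 1.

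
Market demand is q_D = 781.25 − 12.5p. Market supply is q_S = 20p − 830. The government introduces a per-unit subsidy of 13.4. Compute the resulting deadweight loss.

In inverse form: demand p = 62.5 − 0.08q, supply p = 41.5 + 0.05q.
Competitive equilibrium: 62.5 − 0.08q = 41.5 + 0.05q → q* = 161.5385, p* = 49.5769.
The subsidy lowers effective supply by 13.4: p = 28.1 + 0.05q.
New quantity: 62.5 − 0.08q = 28.1 + 0.05q → q' = 264.6154.
Overproduction Δq = 264.6154 − 161.5385 = 103.0769; wedge = subsidy = 13.4.
The triangle = ½ × 103.0769 × 13.4 = 690.62.

690.62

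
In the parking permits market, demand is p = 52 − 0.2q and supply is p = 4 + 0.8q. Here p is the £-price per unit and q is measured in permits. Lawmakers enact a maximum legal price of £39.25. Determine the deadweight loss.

£7.75

Competitive equilibrium: 52 − 0.2q = 4 + 0.8q → q* = 48, p* = 42.4.
At the ceiling p = 39.25, quantity supplied = (39.25 − 4)/0.8 = 44.0625.
Willingness to pay at q' = 44.0625: 52 − 0.2·44.0625 = 43.1875.
Δq = 48 − 44.0625 = 3.9375; wedge = 43.1875 − 39.25 = 3.9375.
Welfare loss = ½ × 3.9375 × 3.9375 = £7.75.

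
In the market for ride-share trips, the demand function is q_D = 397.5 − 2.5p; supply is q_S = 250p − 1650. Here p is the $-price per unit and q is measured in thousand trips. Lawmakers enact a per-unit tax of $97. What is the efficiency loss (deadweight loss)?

$11644.80 thousand

In inverse form: demand p = 159 − 0.4q, supply p = 6.6 + 0.004q.
Competitive equilibrium: 159 − 0.4q = 6.6 + 0.004q → q* = 377.2277, p* = 8.1089.
With the tax, the buyer price exceeds the seller price by 97: (159 − 0.4q) − (6.6 + 0.004q) = 97 → q' = 137.1287.
Δq = 377.2277 − 137.1287 = 240.099; the wedge equals the tax, 97.
DWL = ½ × 240.099 × 97 = $11644.80 thousand.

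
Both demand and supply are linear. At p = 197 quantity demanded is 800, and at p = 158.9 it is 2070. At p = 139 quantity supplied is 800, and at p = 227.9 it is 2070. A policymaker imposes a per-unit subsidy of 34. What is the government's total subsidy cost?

58480

Demand slope = (158.9 − 197)/(2070 − 800) = −0.03, so p = 221 − 0.03q.
Supply slope = (227.9 − 139)/(2070 − 800) = 0.07, so p = 83 + 0.07q.
Competitive equilibrium: 221 − 0.03q = 83 + 0.07q → q* = 1380, p* = 179.6.
The subsidy lowers effective supply by 34: p = 49 + 0.07q.
New quantity: 221 − 0.03q = 49 + 0.07q → q' = 1720.
Total subsidy cost = 34 × 1720 = 58480.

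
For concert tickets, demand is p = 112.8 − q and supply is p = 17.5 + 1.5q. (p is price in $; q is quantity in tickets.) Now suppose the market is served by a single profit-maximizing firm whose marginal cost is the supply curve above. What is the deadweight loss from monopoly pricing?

$148.28

Competitive equilibrium: 112.8 − q = 17.5 + 1.5q → q* = 38.12, p* = 74.68.
Marginal revenue: MR = 112.8 − 2q. Set MR = MC: 112.8 − 2q = 17.5 + 1.5q → q_m = 27.2286.
Price p_m = 112.8 − 1·27.2286 = 85.5714; MC(q_m) = 17.5 + 1.5·27.2286 = 58.3429.
Competitive q* = 38.12, so Δq = 10.8914; wedge = 85.5714 − 58.3429 = 27.2285.
Welfare loss = ½ × 10.8914 × 27.2285 = $148.28.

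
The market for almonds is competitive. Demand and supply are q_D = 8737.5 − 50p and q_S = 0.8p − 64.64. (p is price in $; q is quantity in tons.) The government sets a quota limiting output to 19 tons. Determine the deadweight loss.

$1919.23

In inverse form: demand p = 174.75 − 0.02q, supply p = 80.8 + 1.25q.
Competitive equilibrium: 174.75 − 0.02q = 80.8 + 1.25q → q* = 73.9764, p* = 173.2705.
At q = 19: demand price = 174.75 − 0.02·19 = 174.37; supply price = 80.8 + 1.25·19 = 104.55.
Δq = 73.9764 − 19 = 54.9764; wedge = 174.37 − 104.55 = 69.82.
Welfare loss = ½ × 54.9764 × 69.82 = $1919.23.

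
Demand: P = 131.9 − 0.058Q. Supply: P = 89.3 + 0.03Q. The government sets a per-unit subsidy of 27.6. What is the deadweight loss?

Competitive equilibrium: 131.9 − 0.058Q = 89.3 + 0.03Q → Q* = 484.0909, P* = 103.8227.
The subsidy lowers effective supply by 27.6: P = 61.7 + 0.03Q.
New quantity: 131.9 − 0.058Q = 61.7 + 0.03Q → Q' = 797.7273.
Overproduction ΔQ = 797.7273 − 484.0909 = 313.6364; wedge = subsidy = 27.6.
DWL = ½ × 313.6364 × 27.6 = 4328.18.

4328.18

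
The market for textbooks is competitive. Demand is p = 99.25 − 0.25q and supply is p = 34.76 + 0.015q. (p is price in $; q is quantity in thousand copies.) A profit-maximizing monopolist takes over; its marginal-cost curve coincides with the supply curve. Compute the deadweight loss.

$1849.16 thousand

Competitive equilibrium: 99.25 − 0.25q = 34.76 + 0.015q → q* = 243.3585, p* = 38.4104.
Marginal revenue: MR = 99.25 − 0.5q. Set MR = MC: 99.25 − 0.5q = 34.76 + 0.015q → q_m = 125.2233.
Price p_m = 99.25 − 0.25·125.2233 = 67.9442; MC(q_m) = 34.76 + 0.015·125.2233 = 36.6383.
Competitive q* = 243.3585, so Δq = 118.1352; wedge = 67.9442 − 36.6383 = 31.3059.
DWL = ½ × 118.1352 × 31.3059 = $1849.16 thousand.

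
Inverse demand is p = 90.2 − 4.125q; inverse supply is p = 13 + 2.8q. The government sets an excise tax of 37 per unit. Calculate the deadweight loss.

98.84

Competitive equilibrium: 90.2 − 4.125q = 13 + 2.8q → q* = 11.148, p* = 44.2144.
With the tax, the buyer price exceeds the seller price by 37: (90.2 − 4.125q) − (13 + 2.8q) = 37 → q' = 5.8051.
Δq = 11.148 − 5.8051 = 5.3429; the wedge equals the tax, 37.
DWL = ½ × 5.3429 × 37 = 98.84.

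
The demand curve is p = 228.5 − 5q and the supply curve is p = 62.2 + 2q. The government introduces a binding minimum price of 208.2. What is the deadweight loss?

Competitive equilibrium: 228.5 − 5q = 62.2 + 2q → q* = 23.7571, p* = 109.7143.
At the floor p = 208.2, quantity demanded = (228.5 − 208.2)/5 = 4.06.
Sellers' marginal cost at q' = 4.06: 62.2 + 2·4.06 = 70.32.
Δq = 23.7571 − 4.06 = 19.6971; wedge = 208.2 − 70.32 = 137.88.
Welfare loss = ½ × 19.6971 × 137.88 = 1357.92.

1357.92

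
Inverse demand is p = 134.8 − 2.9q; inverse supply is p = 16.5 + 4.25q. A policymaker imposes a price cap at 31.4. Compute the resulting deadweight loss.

Competitive equilibrium: 134.8 − 2.9q = 16.5 + 4.25q → q* = 16.5455, p* = 86.8182.
At the ceiling p = 31.4, quantity supplied = (31.4 − 16.5)/4.25 = 3.5059.
Willingness to pay at q' = 3.5059: 134.8 − 2.9·3.5059 = 124.6329.
Δq = 16.5455 − 3.5059 = 13.0396; wedge = 124.6329 − 31.4 = 93.2329.
DWL = ½ × 13.0396 × 93.2329 = 607.86.

607.86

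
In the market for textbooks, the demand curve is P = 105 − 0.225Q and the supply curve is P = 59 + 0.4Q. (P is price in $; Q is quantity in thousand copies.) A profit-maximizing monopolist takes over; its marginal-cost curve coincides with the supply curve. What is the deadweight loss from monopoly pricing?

Competitive equilibrium: 105 − 0.225Q = 59 + 0.4Q → Q* = 73.6, P* = 88.44.
Marginal revenue: MR = 105 − 0.45Q. Set MR = MC: 105 − 0.45Q = 59 + 0.4Q → Q_m = 54.1176.
Price P_m = 105 − 0.225·54.1176 = 92.8235; MC(Q_m) = 59 + 0.4·54.1176 = 80.647.
Competitive Q* = 73.6, so ΔQ = 19.4824; wedge = 92.8235 − 80.647 = 12.1765.
Welfare loss = ½ × 19.4824 × 12.1765 = $118.61 thousand.

$118.61 thousand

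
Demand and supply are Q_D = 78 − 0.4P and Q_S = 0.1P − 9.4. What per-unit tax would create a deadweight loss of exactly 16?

In inverse form: demand P = 195 − 2.5Q, supply P = 94 + 10Q.
Competitive equilibrium: 195 − 2.5Q = 94 + 10Q → Q* = 8.08, P* = 174.8.
A tax t gives ΔQ = t/12.5 and wedge t, so DWL = t²/25.
t²/25 = 16 → t² = 400 → t = 20.

20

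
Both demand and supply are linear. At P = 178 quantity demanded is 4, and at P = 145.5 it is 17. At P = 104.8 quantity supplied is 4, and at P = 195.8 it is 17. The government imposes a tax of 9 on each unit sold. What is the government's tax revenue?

Demand slope = (145.5 − 178)/(17 − 4) = −2.5, so P = 188 − 2.5Q.
Supply slope = (195.8 − 104.8)/(17 − 4) = 7, so P = 76.8 + 7Q.
Competitive equilibrium: 188 − 2.5Q = 76.8 + 7Q → Q* = 11.7053, P* = 158.7368.
With the tax, the buyer price exceeds the seller price by 9: (188 − 2.5Q) − (76.8 + 7Q) = 9 → Q' = 10.7579.
Tax revenue = 9 × 10.7579 = 96.82.

96.82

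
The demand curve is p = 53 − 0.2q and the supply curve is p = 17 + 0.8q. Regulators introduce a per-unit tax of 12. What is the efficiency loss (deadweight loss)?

Competitive equilibrium: 53 − 0.2q = 17 + 0.8q → q* = 36, p* = 45.8.
With the tax, the buyer price exceeds the seller price by 12: (53 − 0.2q) − (17 + 0.8q) = 12 → q' = 24.
Δq = 36 − 24 = 12; the wedge equals the tax, 12.
Welfare loss = ½ × 12 × 12 = 72.

72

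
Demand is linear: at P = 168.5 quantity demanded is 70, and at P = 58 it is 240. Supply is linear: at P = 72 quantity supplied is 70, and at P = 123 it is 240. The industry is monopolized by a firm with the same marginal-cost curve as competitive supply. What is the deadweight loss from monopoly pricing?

Demand slope = (58 − 168.5)/(240 − 70) = −0.65, so P = 214 − 0.65Q.
Supply slope = (123 − 72)/(240 − 70) = 0.3, so P = 51 + 0.3Q.
Competitive equilibrium: 214 − 0.65Q = 51 + 0.3Q → Q* = 171.5789, P* = 102.4737.
Marginal revenue: MR = 214 − 1.3Q. Set MR = MC: 214 − 1.3Q = 51 + 0.3Q → Q_m = 101.875.
Price P_m = 214 − 0.65·101.875 = 147.7813; MC(Q_m) = 51 + 0.3·101.875 = 81.5625.
Competitive Q* = 171.5789, so ΔQ = 69.7039; wedge = 147.7813 − 81.5625 = 66.2188.
Deadweight loss = ½ × 69.7039 × 66.2188 = 2307.85.

2307.85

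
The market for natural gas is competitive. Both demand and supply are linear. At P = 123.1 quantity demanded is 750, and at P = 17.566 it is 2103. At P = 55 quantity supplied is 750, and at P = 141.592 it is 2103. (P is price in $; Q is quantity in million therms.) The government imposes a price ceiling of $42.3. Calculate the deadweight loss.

$32639 million

Demand slope = (17.566 − 123.1)/(2103 − 750) = −0.078, so P = 181.6 − 0.078Q.
Supply slope = (141.592 − 55)/(2103 − 750) = 0.064, so P = 7 + 0.064Q.
Competitive equilibrium: 181.6 − 0.078Q = 7 + 0.064Q → Q* = 1229.5775, P* = 85.693.
At the ceiling P = 42.3, quantity supplied = (42.3 − 7)/0.064 = 551.5625.
Willingness to pay at Q' = 551.5625: 181.6 − 0.078·551.5625 = 138.5781.
ΔQ = 1229.5775 − 551.5625 = 678.015; wedge = 138.5781 − 42.3 = 96.2781.
Deadweight loss = ½ × 678.015 × 96.2781 = $32639 million.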